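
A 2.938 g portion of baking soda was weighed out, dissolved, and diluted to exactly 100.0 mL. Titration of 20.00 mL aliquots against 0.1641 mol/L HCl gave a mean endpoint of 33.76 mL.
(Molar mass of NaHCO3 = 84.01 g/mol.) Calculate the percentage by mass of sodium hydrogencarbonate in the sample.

79.21 %

NaHCO3 + HCl → NaCl + H2O + CO2
n(HCl) per titration = 0.03376 × 0.1641 = 5.540 × 10^-3 mol
n(NaHCO3) in each aliquot = 5.540 × 10^-3 mol (1:1 ratio)
n(NaHCO3) in the whole flask = 5.540 × 10^-3 × 100.0/20.00 = 0.02770 mol
mass of NaHCO3 = 0.02770 × 84.01 = 2.327 g
% NaHCO3 = 2.327 / 2.938 × 100 = 79.21 %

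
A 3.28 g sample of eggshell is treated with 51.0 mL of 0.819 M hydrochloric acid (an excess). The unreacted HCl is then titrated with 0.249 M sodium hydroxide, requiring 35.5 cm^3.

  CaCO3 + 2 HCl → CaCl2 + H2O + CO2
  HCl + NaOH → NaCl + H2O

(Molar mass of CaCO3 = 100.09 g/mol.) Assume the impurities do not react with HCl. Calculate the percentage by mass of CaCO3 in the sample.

50.2 %

n(HCl) added = 0.0510 × 0.819 = 0.0418 mol
n(NaOH) used in back-titration = 0.0355 × 0.249 = 8.84 × 10^-3 mol
n(HCl) left over = 8.84 × 10^-3 mol (1:1 ratio)
n(HCl) consumed by analyte = 0.0418 − 8.84 × 10^-3 = 0.0329 mol
From the 1:2 ratio, n(CaCO3) = 1/2 × 0.0329 = 0.0165 mol
mass of CaCO3 = 0.0165 × 100.09 = 1.65 g
% CaCO3 = 1.65 / 3.28 × 100 = 50.2 %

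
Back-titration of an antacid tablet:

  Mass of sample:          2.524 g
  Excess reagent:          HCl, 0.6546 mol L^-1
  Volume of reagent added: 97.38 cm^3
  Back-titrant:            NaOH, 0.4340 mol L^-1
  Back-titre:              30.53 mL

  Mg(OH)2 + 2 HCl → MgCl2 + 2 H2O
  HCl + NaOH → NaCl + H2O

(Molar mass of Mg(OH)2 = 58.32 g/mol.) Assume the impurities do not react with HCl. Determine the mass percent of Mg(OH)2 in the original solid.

58.34 %

n(HCl) added = 0.09738 × 0.6546 = 0.06374 mol
n(NaOH) used in back-titration = 0.03053 × 0.4340 = 0.01325 mol
n(HCl) left over = 0.01325 mol (1:1 ratio)
n(HCl) consumed by analyte = 0.06374 − 0.01325 = 0.05049 mol
From the 1:2 ratio, n(Mg(OH)2) = 1/2 × 0.05049 = 0.02525 mol
mass of Mg(OH)2 = 0.02525 × 58.32 = 1.472 g
% Mg(OH)2 = 1.472 / 2.524 × 100 = 58.34 %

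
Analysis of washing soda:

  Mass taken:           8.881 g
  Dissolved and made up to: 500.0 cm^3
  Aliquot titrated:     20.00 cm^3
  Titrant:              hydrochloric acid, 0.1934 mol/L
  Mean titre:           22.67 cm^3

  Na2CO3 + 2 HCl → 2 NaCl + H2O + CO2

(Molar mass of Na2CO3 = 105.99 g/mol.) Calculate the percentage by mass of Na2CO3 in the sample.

n(HCl) per titration = 0.02267 × 0.1934 = 4.384 × 10^-3 mol
From the 1:2 ratio, n(Na2CO3) in each aliquot = 1/2 × 4.384 × 10^-3 = 2.192 × 10^-3 mol
n(Na2CO3) in the whole flask = 2.192 × 10^-3 × 500.0/20.00 = 0.05480 mol
mass of Na2CO3 = 0.05480 × 105.99 = 5.809 g
% Na2CO3 = 5.809 / 8.881 × 100 = 65.41 %

65.41 %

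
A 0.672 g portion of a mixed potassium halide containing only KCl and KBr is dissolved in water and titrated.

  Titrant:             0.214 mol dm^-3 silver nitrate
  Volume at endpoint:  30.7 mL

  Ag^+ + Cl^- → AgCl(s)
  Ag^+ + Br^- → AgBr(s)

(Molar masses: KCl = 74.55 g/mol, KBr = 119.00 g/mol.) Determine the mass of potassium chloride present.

n(AgNO3) = 0.0307 × 0.214 = 6.57 × 10^-3 mol
Let x = n(KCl), y = n(KBr).
Titrant: 1x + 1y = 6.57 × 10^-3;  mass: 74.55x + 119.00y = 0.672
Solving, x = 2.47 × 10^-3 mol, y = 4.10 × 10^-3 mol
mass of KCl = 2.47 × 10^-3 × 74.55 = 0.184 g

0.184 g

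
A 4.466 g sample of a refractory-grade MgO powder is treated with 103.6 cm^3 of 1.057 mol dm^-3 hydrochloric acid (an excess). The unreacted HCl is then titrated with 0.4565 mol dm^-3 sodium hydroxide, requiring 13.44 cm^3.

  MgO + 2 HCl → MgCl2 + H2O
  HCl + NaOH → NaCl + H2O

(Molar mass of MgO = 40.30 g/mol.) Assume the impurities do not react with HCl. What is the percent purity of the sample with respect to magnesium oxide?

n(HCl) added = 0.1036 × 1.057 = 0.1095 mol
n(NaOH) used in back-titration = 0.01344 × 0.4565 = 6.135 × 10^-3 mol
n(HCl) left over = 6.135 × 10^-3 mol (1:1 ratio)
n(HCl) consumed by analyte = 0.1095 − 6.135 × 10^-3 = 0.1034 mol
From the 1:2 ratio, n(MgO) = 1/2 × 0.1034 = 0.05168 mol
mass of MgO = 0.05168 × 40.30 = 2.083 g
% MgO = 2.083 / 4.466 × 100 = 46.64 %

46.64 %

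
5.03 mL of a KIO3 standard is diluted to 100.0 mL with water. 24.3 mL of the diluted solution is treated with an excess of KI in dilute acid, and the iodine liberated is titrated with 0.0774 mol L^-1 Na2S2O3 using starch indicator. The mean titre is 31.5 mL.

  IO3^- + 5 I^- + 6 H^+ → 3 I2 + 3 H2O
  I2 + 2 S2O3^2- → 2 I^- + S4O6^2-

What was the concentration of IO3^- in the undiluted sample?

n(S2O3^2-) = 0.0315 × 0.0774 = 2.44 × 10^-3 mol
n(I2) = n(S2O3^2-)/2 = 1.22 × 10^-3 mol
From the 1:3 ratio, n(IO3^-) in the aliquot = 1/3 × 1.22 × 10^-3 = 4.06 × 10^-4 mol
[IO3^-]_dilute = 4.06 × 10^-4 / 0.0243 = 0.0167 mol/L
[IO3^-]_original = 0.0167 × 100.0/5.03 = 0.332 mol/L

0.332 mol/L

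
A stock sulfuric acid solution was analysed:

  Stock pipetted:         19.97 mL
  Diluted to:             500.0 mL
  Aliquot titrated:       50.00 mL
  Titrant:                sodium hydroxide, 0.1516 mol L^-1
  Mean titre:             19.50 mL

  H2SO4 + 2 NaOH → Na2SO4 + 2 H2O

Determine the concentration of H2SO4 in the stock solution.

0.7402 mol/L

n(NaOH) = 0.01950 × 0.1516 = 2.956 × 10^-3 mol
From the 1:2 ratio, n(H2SO4) in the aliquot = 1/2 × 2.956 × 10^-3 = 1.478 × 10^-3 mol
[H2SO4]_dilute = 1.478 × 10^-3 / 0.05000 = 0.02956 mol/L
Dilution factor = 500.0 / 19.97 = 25.04
[H2SO4]_stock = 0.02956 × 25.04 = 0.7402 mol/L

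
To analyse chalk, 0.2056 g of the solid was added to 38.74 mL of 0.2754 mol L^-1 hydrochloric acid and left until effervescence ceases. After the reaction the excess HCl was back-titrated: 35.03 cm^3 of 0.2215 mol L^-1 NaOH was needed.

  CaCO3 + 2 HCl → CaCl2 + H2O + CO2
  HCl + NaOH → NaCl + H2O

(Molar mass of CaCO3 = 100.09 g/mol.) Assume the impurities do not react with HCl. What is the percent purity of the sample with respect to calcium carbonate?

70.83 %

n(HCl) added = 0.03874 × 0.2754 = 0.01067 mol
n(NaOH) used in back-titration = 0.03503 × 0.2215 = 7.759 × 10^-3 mol
n(HCl) left over = 7.759 × 10^-3 mol (1:1 ratio)
n(HCl) consumed by analyte = 0.01067 − 7.759 × 10^-3 = 2.910 × 10^-3 mol
From the 1:2 ratio, n(CaCO3) = 1/2 × 2.910 × 10^-3 = 1.455 × 10^-3 mol
mass of CaCO3 = 1.455 × 10^-3 × 100.09 = 0.1456 g
% CaCO3 = 0.1456 / 0.2056 × 100 = 70.83 %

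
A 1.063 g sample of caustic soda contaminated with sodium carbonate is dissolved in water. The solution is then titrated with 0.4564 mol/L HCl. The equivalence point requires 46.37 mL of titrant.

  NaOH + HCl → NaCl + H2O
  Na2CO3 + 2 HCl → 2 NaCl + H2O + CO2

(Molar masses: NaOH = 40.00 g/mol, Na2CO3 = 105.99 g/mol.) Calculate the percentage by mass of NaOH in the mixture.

n(HCl) = 0.04637 × 0.4564 = 0.02116 mol
Let x = n(NaOH), y = n(Na2CO3).
Titrant: 1x + 2y = 0.02116;  mass: 40.00x + 105.99y = 1.063
Solving, x = 4.505 × 10^-3 mol, y = 8.329 × 10^-3 mol
mass of NaOH = 4.505 × 10^-3 × 40.00 = 0.1802 g
% NaOH = 0.1802 / 1.063 × 100 = 16.95 %

16.95 %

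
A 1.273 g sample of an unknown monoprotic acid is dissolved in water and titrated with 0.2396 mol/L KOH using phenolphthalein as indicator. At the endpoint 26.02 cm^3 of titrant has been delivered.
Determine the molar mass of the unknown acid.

204.2 g/mol

n(KOH) = 0.02602 L × 0.2396 mol/L = 6.234 × 10^-3 mol
n(HA) = 6.234 × 10^-3 mol (1:1 ratio)
M = m / n = 1.273 g / 6.234 × 10^-3 mol = 204.2 g/mol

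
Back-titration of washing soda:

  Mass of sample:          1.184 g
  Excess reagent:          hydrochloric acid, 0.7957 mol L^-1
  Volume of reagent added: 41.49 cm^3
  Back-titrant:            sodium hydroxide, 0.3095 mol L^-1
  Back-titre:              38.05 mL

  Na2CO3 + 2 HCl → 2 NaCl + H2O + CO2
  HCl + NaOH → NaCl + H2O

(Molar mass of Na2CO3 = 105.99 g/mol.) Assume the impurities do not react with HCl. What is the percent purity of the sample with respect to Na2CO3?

n(HCl) added = 0.04149 × 0.7957 = 0.03301 mol
n(NaOH) used in back-titration = 0.03805 × 0.3095 = 0.01178 mol
n(HCl) left over = 0.01178 mol (1:1 ratio)
n(HCl) consumed by analyte = 0.03301 − 0.01178 = 0.02124 mol
From the 1:2 ratio, n(Na2CO3) = 1/2 × 0.02124 = 0.01062 mol
mass of Na2CO3 = 0.01062 × 105.99 = 1.125 g
% Na2CO3 = 1.125 / 1.184 × 100 = 95.06 %

95.06 %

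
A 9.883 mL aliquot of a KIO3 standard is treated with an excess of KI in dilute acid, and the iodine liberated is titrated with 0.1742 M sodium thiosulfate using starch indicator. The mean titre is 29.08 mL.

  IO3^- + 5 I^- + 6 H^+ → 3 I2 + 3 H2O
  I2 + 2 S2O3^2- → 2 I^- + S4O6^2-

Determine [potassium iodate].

n(S2O3^2-) = 0.02908 × 0.1742 = 5.066 × 10^-3 mol
n(I2) = n(S2O3^2-)/2 = 2.533 × 10^-3 mol
From the 1:3 ratio, n(IO3^-) in the aliquot = 1/3 × 2.533 × 10^-3 = 8.443 × 10^-4 mol
[IO3^-] = 8.443 × 10^-4 / 0.009883 = 0.08543 mol/L

0.08543 M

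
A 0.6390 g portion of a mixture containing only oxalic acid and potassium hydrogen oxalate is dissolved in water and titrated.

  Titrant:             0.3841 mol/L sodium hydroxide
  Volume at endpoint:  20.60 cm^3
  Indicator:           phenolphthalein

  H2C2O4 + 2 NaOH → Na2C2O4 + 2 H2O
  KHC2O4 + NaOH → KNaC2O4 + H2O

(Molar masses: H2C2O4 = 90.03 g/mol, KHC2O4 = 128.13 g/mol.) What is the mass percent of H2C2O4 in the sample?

31.77 %

n(NaOH) = 0.02060 × 0.3841 = 7.912 × 10^-3 mol
Let x = n(H2C2O4), y = n(KHC2O4).
Titrant: 2x + 1y = 7.912 × 10^-3;  mass: 90.03x + 128.13y = 0.6390
Solving, x = 2.255 × 10^-3 mol, y = 3.403 × 10^-3 mol
mass of H2C2O4 = 2.255 × 10^-3 × 90.03 = 0.2030 g
% H2C2O4 = 0.2030 / 0.6390 × 100 = 31.77 %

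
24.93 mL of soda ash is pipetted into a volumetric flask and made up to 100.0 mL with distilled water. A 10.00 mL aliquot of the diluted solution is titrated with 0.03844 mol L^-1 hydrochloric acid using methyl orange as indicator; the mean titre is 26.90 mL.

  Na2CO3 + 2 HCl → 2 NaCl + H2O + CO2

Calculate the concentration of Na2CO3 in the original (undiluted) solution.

n(HCl) = 0.02690 × 0.03844 = 1.034 × 10^-3 mol
From the 1:2 ratio, n(Na2CO3) in the aliquot = 1/2 × 1.034 × 10^-3 = 5.170 × 10^-4 mol
[Na2CO3]_dilute = 5.170 × 10^-4 / 0.01000 = 0.05170 mol/L
Dilution factor = 100.0 / 24.93 = 4.011
[Na2CO3]_stock = 0.05170 × 4.011 = 0.2074 mol/L

0.2074 mol/L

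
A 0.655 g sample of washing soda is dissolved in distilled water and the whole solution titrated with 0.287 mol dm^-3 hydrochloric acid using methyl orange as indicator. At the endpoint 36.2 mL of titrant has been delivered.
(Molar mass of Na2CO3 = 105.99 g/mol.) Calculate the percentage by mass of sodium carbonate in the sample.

84.1 %

Na2CO3 + 2 HCl → 2 NaCl + H2O + CO2
n(HCl) = 0.0362 L × 0.287 mol/L = 0.0104 mol
From the 1:2 ratio, n(Na2CO3) = 1/2 × 0.0104 = 5.19 × 10^-3 mol
mass of Na2CO3 = 5.19 × 10^-3 × 105.99 g/mol = 0.551 g
% Na2CO3 = 0.551 / 0.655 × 100 = 84.1 %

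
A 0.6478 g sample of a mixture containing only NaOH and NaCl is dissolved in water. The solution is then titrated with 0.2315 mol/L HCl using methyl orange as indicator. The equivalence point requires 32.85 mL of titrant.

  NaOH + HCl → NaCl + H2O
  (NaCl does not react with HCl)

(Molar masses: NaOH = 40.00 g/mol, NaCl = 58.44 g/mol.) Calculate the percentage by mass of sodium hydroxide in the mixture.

n(HCl) = 0.03285 × 0.2315 = 7.605 × 10^-3 mol
Let x = n(NaOH), y = n(NaCl).
Titrant: 1x = 7.605 × 10^-3;  mass: 40.00x + 58.44y = 0.6478
Solving, x = 7.605 × 10^-3 mol, y = 5.880 × 10^-3 mol
mass of NaOH = 7.605 × 10^-3 × 40.00 = 0.3042 g
% NaOH = 0.3042 / 0.6478 × 100 = 46.96 %

46.96 %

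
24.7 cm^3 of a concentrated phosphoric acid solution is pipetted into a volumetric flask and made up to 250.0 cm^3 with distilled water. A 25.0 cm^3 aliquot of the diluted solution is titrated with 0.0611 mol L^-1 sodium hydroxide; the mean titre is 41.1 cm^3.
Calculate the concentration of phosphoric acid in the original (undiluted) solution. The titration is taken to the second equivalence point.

0.508 mol/L

H3PO4 + 2 NaOH → Na2HPO4 + 2 H2O
n(NaOH) = 0.0411 × 0.0611 = 2.51 × 10^-3 mol
From the 1:2 ratio, n(H3PO4) in the aliquot = 1/2 × 2.51 × 10^-3 = 1.26 × 10^-3 mol
[H3PO4]_dilute = 1.26 × 10^-3 / 0.0250 = 0.0502 mol/L
Dilution factor = 250.0 / 24.7 = 10.12
[H3PO4]_stock = 0.0502 × 10.12 = 0.508 mol/L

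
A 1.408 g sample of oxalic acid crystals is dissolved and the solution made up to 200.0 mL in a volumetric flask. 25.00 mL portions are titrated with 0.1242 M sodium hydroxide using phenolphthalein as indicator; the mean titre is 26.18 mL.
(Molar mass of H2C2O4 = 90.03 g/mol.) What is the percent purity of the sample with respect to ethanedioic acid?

H2C2O4 + 2 NaOH → Na2C2O4 + 2 H2O
n(NaOH) per titration = 0.02618 × 0.1242 = 3.252 × 10^-3 mol
From the 1:2 ratio, n(H2C2O4) in each aliquot = 1/2 × 3.252 × 10^-3 = 1.626 × 10^-3 mol
n(H2C2O4) in the whole flask = 1.626 × 10^-3 × 200.0/25.00 = 0.01301 mol
mass of H2C2O4 = 0.01301 × 90.03 = 1.171 g
% H2C2O4 = 1.171 / 1.408 × 100 = 83.16 %

83.16 %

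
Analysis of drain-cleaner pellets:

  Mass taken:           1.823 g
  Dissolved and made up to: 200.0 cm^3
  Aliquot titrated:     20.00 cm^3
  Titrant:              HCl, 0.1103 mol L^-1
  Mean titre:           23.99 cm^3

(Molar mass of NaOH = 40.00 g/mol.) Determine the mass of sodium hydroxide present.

1.058 g

NaOH + HCl → NaCl + H2O
n(HCl) per titration = 0.02399 × 0.1103 = 2.646 × 10^-3 mol
n(NaOH) in each aliquot = 2.646 × 10^-3 mol (1:1 ratio)
n(NaOH) in the whole flask = 2.646 × 10^-3 × 200.0/20.00 = 0.02646 mol
mass of NaOH = 0.02646 × 40.00 = 1.058 g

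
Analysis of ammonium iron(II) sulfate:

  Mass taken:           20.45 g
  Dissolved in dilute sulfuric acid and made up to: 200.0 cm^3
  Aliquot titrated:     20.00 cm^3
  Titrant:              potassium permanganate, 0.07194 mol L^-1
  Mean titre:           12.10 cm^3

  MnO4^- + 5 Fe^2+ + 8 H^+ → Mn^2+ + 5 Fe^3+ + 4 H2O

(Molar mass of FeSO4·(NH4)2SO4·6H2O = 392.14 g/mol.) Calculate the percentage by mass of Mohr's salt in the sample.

83.46 %

n(KMnO4) per titration = 0.01210 × 0.07194 = 8.705 × 10^-4 mol
From the 5:1 ratio, n(FeSO4·(NH4)2SO4·6H2O) in each aliquot = 5/1 × 8.705 × 10^-4 = 4.352 × 10^-3 mol
n(FeSO4·(NH4)2SO4·6H2O) in the whole flask = 4.352 × 10^-3 × 200.0/20.00 = 0.04352 mol
mass of FeSO4·(NH4)2SO4·6H2O = 0.04352 × 392.14 = 17.07 g
% FeSO4·(NH4)2SO4·6H2O = 17.07 / 20.45 × 100 = 83.46 %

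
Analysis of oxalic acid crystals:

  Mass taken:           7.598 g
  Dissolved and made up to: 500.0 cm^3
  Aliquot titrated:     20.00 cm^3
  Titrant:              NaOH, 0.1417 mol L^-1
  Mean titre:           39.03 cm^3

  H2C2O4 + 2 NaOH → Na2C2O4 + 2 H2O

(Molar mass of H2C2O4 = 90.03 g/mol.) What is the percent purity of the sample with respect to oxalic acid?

81.92 %

n(NaOH) per titration = 0.03903 × 0.1417 = 5.531 × 10^-3 mol
From the 1:2 ratio, n(H2C2O4) in each aliquot = 1/2 × 5.531 × 10^-3 = 2.765 × 10^-3 mol
n(H2C2O4) in the whole flask = 2.765 × 10^-3 × 500.0/20.00 = 0.06913 mol
mass of H2C2O4 = 0.06913 × 90.03 = 6.224 g
% H2C2O4 = 6.224 / 7.598 × 100 = 81.92 %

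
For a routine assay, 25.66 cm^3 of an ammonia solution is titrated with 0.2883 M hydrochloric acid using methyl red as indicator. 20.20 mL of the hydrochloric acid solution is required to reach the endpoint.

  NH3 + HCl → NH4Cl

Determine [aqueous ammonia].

0.2270 M

n(HCl) = 0.02020 L × 0.2883 mol/L = 5.824 × 10^-3 mol
n(NH3) = 5.824 × 10^-3 mol (1:1 mole ratio)
[NH3] = 5.824 × 10^-3 mol / 0.02566 L = 0.2270 mol/L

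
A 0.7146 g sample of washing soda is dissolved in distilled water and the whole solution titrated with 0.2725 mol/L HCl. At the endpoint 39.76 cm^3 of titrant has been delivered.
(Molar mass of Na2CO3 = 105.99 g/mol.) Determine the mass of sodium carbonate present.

Na2CO3 + 2 HCl → 2 NaCl + H2O + CO2
n(HCl) = 0.03976 L × 0.2725 mol/L = 0.01083 mol
From the 1:2 ratio, n(Na2CO3) = 1/2 × 0.01083 = 5.417 × 10^-3 mol
mass of Na2CO3 = 5.417 × 10^-3 × 105.99 g/mol = 0.5742 g

0.5742 g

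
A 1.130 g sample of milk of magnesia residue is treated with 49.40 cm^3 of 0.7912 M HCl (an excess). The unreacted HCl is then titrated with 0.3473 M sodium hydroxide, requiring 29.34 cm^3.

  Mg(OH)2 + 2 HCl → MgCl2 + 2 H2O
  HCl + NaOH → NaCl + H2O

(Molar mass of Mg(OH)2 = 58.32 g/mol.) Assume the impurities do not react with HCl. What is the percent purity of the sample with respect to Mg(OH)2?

74.57 %

n(HCl) added = 0.04940 × 0.7912 = 0.03909 mol
n(NaOH) used in back-titration = 0.02934 × 0.3473 = 0.01019 mol
n(HCl) left over = 0.01019 mol (1:1 ratio)
n(HCl) consumed by analyte = 0.03909 − 0.01019 = 0.02890 mol
From the 1:2 ratio, n(Mg(OH)2) = 1/2 × 0.02890 = 0.01445 mol
mass of Mg(OH)2 = 0.01445 × 58.32 = 0.8426 g
% Mg(OH)2 = 0.8426 / 1.130 × 100 = 74.57 %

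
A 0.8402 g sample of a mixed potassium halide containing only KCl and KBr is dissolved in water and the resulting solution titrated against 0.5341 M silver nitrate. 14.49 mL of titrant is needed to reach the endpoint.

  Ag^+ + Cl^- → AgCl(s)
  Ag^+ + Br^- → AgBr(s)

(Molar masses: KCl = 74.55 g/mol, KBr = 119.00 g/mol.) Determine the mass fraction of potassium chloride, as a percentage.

n(AgNO3) = 0.01449 × 0.5341 = 7.739 × 10^-3 mol
Let x = n(KCl), y = n(KBr).
Titrant: 1x + 1y = 7.739 × 10^-3;  mass: 74.55x + 119.00y = 0.8402
Solving, x = 1.817 × 10^-3 mol, y = 5.922 × 10^-3 mol
mass of KCl = 1.817 × 10^-3 × 74.55 = 0.1354 g
% KCl = 0.1354 / 0.8402 × 100 = 16.12 %

16.12 %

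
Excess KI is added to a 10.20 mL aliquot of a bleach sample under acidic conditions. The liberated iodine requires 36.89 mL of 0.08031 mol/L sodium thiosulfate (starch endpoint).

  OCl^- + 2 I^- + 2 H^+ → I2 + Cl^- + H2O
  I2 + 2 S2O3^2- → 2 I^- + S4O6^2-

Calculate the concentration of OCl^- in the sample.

0.1452 mol/L

n(S2O3^2-) = 0.03689 × 0.08031 = 2.963 × 10^-3 mol
n(I2) = n(S2O3^2-)/2 = 1.481 × 10^-3 mol
n(OCl^-) in the aliquot = 1.481 × 10^-3 mol (1:1 ratio)
[OCl^-] = 1.481 × 10^-3 / 0.01020 = 0.1452 mol/L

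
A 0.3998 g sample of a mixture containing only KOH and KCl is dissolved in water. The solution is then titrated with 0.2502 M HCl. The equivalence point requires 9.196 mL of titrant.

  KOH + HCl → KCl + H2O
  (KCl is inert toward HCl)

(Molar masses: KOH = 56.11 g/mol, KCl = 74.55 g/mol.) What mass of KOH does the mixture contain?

n(HCl) = 0.009196 × 0.2502 = 2.301 × 10^-3 mol
Let x = n(KOH), y = n(KCl).
Titrant: 1x = 2.301 × 10^-3;  mass: 56.11x + 74.55y = 0.3998
Solving, x = 2.301 × 10^-3 mol, y = 3.631 × 10^-3 mol
mass of KOH = 2.301 × 10^-3 × 56.11 = 0.1291 g

0.1291 g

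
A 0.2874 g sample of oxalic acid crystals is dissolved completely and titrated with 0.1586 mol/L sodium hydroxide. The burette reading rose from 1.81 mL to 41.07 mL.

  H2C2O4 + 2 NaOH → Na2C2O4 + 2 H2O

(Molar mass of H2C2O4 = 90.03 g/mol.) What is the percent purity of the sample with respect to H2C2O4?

n(NaOH) = 0.03926 L × 0.1586 mol/L = 6.227 × 10^-3 mol
From the 1:2 ratio, n(H2C2O4) = 1/2 × 6.227 × 10^-3 = 3.113 × 10^-3 mol
mass of H2C2O4 = 3.113 × 10^-3 × 90.03 g/mol = 0.2803 g
% H2C2O4 = 0.2803 / 0.2874 × 100 = 97.53 %

97.53 %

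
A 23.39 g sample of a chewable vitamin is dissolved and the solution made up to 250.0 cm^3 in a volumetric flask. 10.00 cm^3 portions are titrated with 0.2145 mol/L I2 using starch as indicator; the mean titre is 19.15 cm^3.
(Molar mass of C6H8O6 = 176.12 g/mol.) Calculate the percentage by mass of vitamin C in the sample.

77.32 %

C6H8O6 + I2 → C6H6O6 + 2 HI
n(I2) per titration = 0.01915 × 0.2145 = 4.108 × 10^-3 mol
n(C6H8O6) in each aliquot = 4.108 × 10^-3 mol (1:1 ratio)
n(C6H8O6) in the whole flask = 4.108 × 10^-3 × 250.0/10.00 = 0.1027 mol
mass of C6H8O6 = 0.1027 × 176.12 = 18.09 g
% C6H8O6 = 18.09 / 23.39 × 100 = 77.32 %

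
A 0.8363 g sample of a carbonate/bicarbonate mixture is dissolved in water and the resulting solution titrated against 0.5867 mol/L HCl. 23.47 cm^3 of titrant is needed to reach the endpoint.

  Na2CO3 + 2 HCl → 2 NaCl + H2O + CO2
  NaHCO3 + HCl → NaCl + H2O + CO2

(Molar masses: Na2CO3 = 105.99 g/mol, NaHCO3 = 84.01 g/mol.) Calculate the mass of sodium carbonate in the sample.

n(HCl) = 0.02347 × 0.5867 = 0.01377 mol
Let x = n(Na2CO3), y = n(NaHCO3).
Titrant: 2x + 1y = 0.01377;  mass: 105.99x + 84.01y = 0.8363
Solving, x = 5.167 × 10^-3 mol, y = 3.436 × 10^-3 mol
mass of Na2CO3 = 5.167 × 10^-3 × 105.99 = 0.5476 g

0.5476 g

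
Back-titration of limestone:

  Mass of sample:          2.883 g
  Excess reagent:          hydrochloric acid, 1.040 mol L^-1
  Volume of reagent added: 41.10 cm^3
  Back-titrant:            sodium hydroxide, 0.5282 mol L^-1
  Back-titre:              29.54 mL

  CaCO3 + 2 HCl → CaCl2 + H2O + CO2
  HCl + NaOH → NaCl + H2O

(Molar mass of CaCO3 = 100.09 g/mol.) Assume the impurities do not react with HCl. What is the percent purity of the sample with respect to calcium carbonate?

47.11 %

n(HCl) added = 0.04110 × 1.040 = 0.04274 mol
n(NaOH) used in back-titration = 0.02954 × 0.5282 = 0.01560 mol
n(HCl) left over = 0.01560 mol (1:1 ratio)
n(HCl) consumed by analyte = 0.04274 − 0.01560 = 0.02714 mol
From the 1:2 ratio, n(CaCO3) = 1/2 × 0.02714 = 0.01357 mol
mass of CaCO3 = 0.01357 × 100.09 = 1.358 g
% CaCO3 = 1.358 / 2.883 × 100 = 47.11 %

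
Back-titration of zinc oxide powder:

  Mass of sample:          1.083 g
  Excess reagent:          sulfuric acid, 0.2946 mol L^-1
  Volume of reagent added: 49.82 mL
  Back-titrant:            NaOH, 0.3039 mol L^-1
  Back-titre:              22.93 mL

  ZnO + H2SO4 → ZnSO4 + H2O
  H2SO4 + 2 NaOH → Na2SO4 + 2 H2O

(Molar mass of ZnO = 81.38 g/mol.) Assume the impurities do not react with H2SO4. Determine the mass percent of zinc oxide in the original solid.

n(H2SO4) added = 0.04982 × 0.2946 = 0.01468 mol
n(NaOH) used in back-titration = 0.02293 × 0.3039 = 6.968 × 10^-3 mol
From the 1:2 ratio, n(H2SO4) left over = 1/2 × 6.968 × 10^-3 = 3.484 × 10^-3 mol
n(H2SO4) consumed by analyte = 0.01468 − 3.484 × 10^-3 = 0.01119 mol
n(ZnO) = 0.01119 mol (1:1 ratio)
mass of ZnO = 0.01119 × 81.38 = 0.9109 g
% ZnO = 0.9109 / 1.083 × 100 = 84.11 %

84.11 %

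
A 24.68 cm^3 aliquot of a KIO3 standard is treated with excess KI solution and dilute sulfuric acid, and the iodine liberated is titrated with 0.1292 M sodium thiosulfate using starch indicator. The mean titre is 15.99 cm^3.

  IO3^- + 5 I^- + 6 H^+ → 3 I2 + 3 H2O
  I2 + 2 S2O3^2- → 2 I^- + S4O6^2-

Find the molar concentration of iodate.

0.01395 M

n(S2O3^2-) = 0.01599 × 0.1292 = 2.066 × 10^-3 mol
n(I2) = n(S2O3^2-)/2 = 1.033 × 10^-3 mol
From the 1:3 ratio, n(IO3^-) in the aliquot = 1/3 × 1.033 × 10^-3 = 3.443 × 10^-4 mol
[IO3^-] = 3.443 × 10^-4 / 0.02468 = 0.01395 mol/L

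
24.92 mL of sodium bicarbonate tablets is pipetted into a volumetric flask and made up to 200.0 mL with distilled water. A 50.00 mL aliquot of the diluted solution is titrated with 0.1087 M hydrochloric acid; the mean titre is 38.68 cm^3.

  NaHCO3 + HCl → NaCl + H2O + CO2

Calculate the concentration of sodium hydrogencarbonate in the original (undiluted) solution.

0.6749 M

n(HCl) = 0.03868 × 0.1087 = 4.205 × 10^-3 mol
n(NaHCO3) in the aliquot = 4.205 × 10^-3 mol (1:1 ratio)
[NaHCO3]_dilute = 4.205 × 10^-3 / 0.05000 = 0.08409 mol/L
Dilution factor = 200.0 / 24.92 = 8.026
[NaHCO3]_stock = 0.08409 × 8.026 = 0.6749 mol/L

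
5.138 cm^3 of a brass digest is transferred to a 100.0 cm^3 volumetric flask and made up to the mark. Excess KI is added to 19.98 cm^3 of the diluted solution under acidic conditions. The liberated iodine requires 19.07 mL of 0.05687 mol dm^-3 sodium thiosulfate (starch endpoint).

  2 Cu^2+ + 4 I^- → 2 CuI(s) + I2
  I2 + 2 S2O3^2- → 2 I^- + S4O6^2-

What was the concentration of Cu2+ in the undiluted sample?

n(S2O3^2-) = 0.01907 × 0.05687 = 1.085 × 10^-3 mol
n(I2) = n(S2O3^2-)/2 = 5.423 × 10^-4 mol
From the 2:1 ratio, n(Cu2+) in the aliquot = 2/1 × 5.423 × 10^-4 = 1.085 × 10^-3 mol
[Cu2+]_dilute = 1.085 × 10^-3 / 0.01998 = 0.05428 mol/L
[Cu2+]_original = 0.05428 × 100.0/5.138 = 1.056 mol/L

1.056 mol/L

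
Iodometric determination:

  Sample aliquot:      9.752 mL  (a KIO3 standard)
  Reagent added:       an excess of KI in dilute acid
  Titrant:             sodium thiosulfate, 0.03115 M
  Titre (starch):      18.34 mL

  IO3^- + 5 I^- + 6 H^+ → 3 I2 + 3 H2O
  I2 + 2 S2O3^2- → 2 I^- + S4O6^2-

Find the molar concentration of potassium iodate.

n(S2O3^2-) = 0.01834 × 0.03115 = 5.713 × 10^-4 mol
n(I2) = n(S2O3^2-)/2 = 2.856 × 10^-4 mol
From the 1:3 ratio, n(IO3^-) in the aliquot = 1/3 × 2.856 × 10^-4 = 9.522 × 10^-5 mol
[IO3^-] = 9.522 × 10^-5 / 0.009752 = 0.009764 mol/L

0.009764 M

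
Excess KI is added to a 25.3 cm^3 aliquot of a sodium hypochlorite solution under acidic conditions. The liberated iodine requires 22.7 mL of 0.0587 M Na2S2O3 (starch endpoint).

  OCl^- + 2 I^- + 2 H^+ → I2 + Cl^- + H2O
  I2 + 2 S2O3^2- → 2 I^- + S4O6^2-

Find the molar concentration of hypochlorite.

0.0263 M

n(S2O3^2-) = 0.0227 × 0.0587 = 1.33 × 10^-3 mol
n(I2) = n(S2O3^2-)/2 = 6.66 × 10^-4 mol
n(OCl^-) in the aliquot = 6.66 × 10^-4 mol (1:1 ratio)
[OCl^-] = 6.66 × 10^-4 / 0.0253 = 0.0263 mol/L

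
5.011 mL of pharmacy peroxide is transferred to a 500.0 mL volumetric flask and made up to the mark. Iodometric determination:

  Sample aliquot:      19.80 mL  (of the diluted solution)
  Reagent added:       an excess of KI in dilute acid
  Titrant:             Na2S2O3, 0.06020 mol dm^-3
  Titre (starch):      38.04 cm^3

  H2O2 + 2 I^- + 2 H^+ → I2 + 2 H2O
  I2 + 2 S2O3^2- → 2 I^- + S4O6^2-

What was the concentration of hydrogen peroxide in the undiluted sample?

5.770 mol/L

n(S2O3^2-) = 0.03804 × 0.06020 = 2.290 × 10^-3 mol
n(I2) = n(S2O3^2-)/2 = 1.145 × 10^-3 mol
n(H2O2) in the aliquot = 1.145 × 10^-3 mol (1:1 ratio)
[H2O2]_dilute = 1.145 × 10^-3 / 0.01980 = 0.05783 mol/L
[H2O2]_original = 0.05783 × 500.0/5.011 = 5.770 mol/L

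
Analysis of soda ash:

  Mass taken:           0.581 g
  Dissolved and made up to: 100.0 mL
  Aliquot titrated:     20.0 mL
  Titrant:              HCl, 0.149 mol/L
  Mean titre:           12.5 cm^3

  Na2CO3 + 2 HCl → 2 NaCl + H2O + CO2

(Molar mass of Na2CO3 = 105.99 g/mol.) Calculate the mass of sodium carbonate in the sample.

n(HCl) per titration = 0.0125 × 0.149 = 1.86 × 10^-3 mol
From the 1:2 ratio, n(Na2CO3) in each aliquot = 1/2 × 1.86 × 10^-3 = 9.31 × 10^-4 mol
n(Na2CO3) in the whole flask = 9.31 × 10^-4 × 100.0/20.0 = 4.66 × 10^-3 mol
mass of Na2CO3 = 4.66 × 10^-3 × 105.99 = 0.494 g

0.494 g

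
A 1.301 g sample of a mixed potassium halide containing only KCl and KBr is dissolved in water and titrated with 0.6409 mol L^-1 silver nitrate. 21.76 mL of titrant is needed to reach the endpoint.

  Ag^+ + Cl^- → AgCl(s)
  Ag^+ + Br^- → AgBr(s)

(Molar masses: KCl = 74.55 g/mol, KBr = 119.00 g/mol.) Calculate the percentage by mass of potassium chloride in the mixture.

46.22 %

n(AgNO3) = 0.02176 × 0.6409 = 0.01395 mol
Let x = n(KCl), y = n(KBr).
Titrant: 1x + 1y = 0.01395;  mass: 74.55x + 119.00y = 1.301
Solving, x = 8.067 × 10^-3 mol, y = 5.879 × 10^-3 mol
mass of KCl = 8.067 × 10^-3 × 74.55 = 0.6014 g
% KCl = 0.6014 / 1.301 × 100 = 46.22 %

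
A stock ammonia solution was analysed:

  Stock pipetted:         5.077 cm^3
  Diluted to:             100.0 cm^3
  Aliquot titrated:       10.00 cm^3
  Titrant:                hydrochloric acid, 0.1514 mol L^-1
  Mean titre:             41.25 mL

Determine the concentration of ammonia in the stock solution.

NH3 + HCl → NH4Cl
n(HCl) = 0.04125 × 0.1514 = 6.245 × 10^-3 mol
n(NH3) in the aliquot = 6.245 × 10^-3 mol (1:1 ratio)
[NH3]_dilute = 6.245 × 10^-3 / 0.01000 = 0.6245 mol/L
Dilution factor = 100.0 / 5.077 = 19.70
[NH3]_stock = 0.6245 × 19.70 = 12.30 mol/L

12.30 mol/L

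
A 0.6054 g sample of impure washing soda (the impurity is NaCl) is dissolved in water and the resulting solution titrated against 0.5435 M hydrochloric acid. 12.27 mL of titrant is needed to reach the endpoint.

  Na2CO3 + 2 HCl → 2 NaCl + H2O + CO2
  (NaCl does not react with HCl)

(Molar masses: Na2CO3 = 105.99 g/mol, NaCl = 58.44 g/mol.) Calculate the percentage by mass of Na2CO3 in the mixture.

n(HCl) = 0.01227 × 0.5435 = 6.669 × 10^-3 mol
Let x = n(Na2CO3), y = n(NaCl).
Titrant: 2x = 6.669 × 10^-3;  mass: 105.99x + 58.44y = 0.6054
Solving, x = 3.334 × 10^-3 mol, y = 4.312 × 10^-3 mol
mass of Na2CO3 = 3.334 × 10^-3 × 105.99 = 0.3534 g
% Na2CO3 = 0.3534 / 0.6054 × 100 = 58.38 %

58.38 %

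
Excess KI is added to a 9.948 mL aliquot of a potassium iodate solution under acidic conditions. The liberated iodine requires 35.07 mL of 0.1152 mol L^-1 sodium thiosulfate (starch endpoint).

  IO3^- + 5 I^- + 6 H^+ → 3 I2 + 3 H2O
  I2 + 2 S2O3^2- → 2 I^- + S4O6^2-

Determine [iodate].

n(S2O3^2-) = 0.03507 × 0.1152 = 4.040 × 10^-3 mol
n(I2) = n(S2O3^2-)/2 = 2.020 × 10^-3 mol
From the 1:3 ratio, n(IO3^-) in the aliquot = 1/3 × 2.020 × 10^-3 = 6.733 × 10^-4 mol
[IO3^-] = 6.733 × 10^-4 / 0.009948 = 0.06769 mol/L

0.06769 mol/L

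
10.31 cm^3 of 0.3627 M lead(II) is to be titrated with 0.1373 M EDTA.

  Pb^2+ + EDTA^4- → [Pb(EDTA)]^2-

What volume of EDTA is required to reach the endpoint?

n(Pb2+) = 0.01031 L × 0.3627 mol/L = 3.739 × 10^-3 mol
n(EDTA) = 3.739 × 10^-3 mol (1:1 stoichiometry)
V(EDTA) = 3.739 × 10^-3 mol / 0.1373 mol/L = 0.02724 L = 27.24 mL

27.24 mL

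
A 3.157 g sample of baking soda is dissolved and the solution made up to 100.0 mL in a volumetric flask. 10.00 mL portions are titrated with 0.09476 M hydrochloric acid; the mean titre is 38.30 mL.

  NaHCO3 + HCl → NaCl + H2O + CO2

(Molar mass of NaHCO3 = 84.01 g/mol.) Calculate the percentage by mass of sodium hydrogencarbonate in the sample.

n(HCl) per titration = 0.03830 × 0.09476 = 3.629 × 10^-3 mol
n(NaHCO3) in each aliquot = 3.629 × 10^-3 mol (1:1 ratio)
n(NaHCO3) in the whole flask = 3.629 × 10^-3 × 100.0/10.00 = 0.03629 mol
mass of NaHCO3 = 0.03629 × 84.01 = 3.049 g
% NaHCO3 = 3.049 / 3.157 × 100 = 96.58 %

96.58 %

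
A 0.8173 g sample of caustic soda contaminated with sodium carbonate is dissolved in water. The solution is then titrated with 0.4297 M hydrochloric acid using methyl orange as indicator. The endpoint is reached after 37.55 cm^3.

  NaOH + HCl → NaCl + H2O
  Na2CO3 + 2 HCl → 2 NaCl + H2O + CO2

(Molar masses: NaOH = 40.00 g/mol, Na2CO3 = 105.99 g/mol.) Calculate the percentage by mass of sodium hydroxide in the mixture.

14.23 %

n(HCl) = 0.03755 × 0.4297 = 0.01614 mol
Let x = n(NaOH), y = n(Na2CO3).
Titrant: 1x + 2y = 0.01614;  mass: 40.00x + 105.99y = 0.8173
Solving, x = 2.908 × 10^-3 mol, y = 6.614 × 10^-3 mol
mass of NaOH = 2.908 × 10^-3 × 40.00 = 0.1163 g
% NaOH = 0.1163 / 0.8173 × 100 = 14.23 %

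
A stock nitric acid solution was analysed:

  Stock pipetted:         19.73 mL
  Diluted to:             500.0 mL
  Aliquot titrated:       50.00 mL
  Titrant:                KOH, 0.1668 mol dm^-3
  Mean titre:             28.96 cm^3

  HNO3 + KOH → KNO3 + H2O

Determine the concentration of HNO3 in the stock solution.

2.448 mol/L

n(KOH) = 0.02896 × 0.1668 = 4.831 × 10^-3 mol
n(HNO3) in the aliquot = 4.831 × 10^-3 mol (1:1 ratio)
[HNO3]_dilute = 4.831 × 10^-3 / 0.05000 = 0.09661 mol/L
Dilution factor = 500.0 / 19.73 = 25.34
[HNO3]_stock = 0.09661 × 25.34 = 2.448 mol/L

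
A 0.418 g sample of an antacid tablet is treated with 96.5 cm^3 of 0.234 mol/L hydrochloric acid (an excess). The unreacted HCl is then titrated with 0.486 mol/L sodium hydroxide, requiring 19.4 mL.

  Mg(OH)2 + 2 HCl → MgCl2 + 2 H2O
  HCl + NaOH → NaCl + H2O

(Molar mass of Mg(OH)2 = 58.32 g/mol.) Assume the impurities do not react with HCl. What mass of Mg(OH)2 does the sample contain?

0.384 g

n(HCl) added = 0.0965 × 0.234 = 0.0226 mol
n(NaOH) used in back-titration = 0.0194 × 0.486 = 9.43 × 10^-3 mol
n(HCl) left over = 9.43 × 10^-3 mol (1:1 ratio)
n(HCl) consumed by analyte = 0.0226 − 9.43 × 10^-3 = 0.0132 mol
From the 1:2 ratio, n(Mg(OH)2) = 1/2 × 0.0132 = 6.58 × 10^-3 mol
mass of Mg(OH)2 = 6.58 × 10^-3 × 58.32 = 0.384 g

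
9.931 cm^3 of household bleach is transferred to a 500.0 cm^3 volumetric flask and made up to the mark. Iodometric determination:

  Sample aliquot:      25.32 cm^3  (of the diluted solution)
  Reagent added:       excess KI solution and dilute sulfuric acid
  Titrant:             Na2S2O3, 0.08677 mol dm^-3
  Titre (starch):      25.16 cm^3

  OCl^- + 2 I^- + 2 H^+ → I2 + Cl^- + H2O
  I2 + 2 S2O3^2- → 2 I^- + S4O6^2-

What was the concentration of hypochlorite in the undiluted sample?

n(S2O3^2-) = 0.02516 × 0.08677 = 2.183 × 10^-3 mol
n(I2) = n(S2O3^2-)/2 = 1.092 × 10^-3 mol
n(OCl^-) in the aliquot = 1.092 × 10^-3 mol (1:1 ratio)
[OCl^-]_dilute = 1.092 × 10^-3 / 0.02532 = 0.04311 mol/L
[OCl^-]_original = 0.04311 × 500.0/9.931 = 2.171 mol/L

2.171 mol/L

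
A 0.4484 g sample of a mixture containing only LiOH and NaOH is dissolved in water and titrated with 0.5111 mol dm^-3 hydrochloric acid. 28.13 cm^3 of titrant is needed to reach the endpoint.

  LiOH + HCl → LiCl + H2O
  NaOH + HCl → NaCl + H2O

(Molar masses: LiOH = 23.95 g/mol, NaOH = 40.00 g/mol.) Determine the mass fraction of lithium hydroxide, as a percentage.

n(HCl) = 0.02813 × 0.5111 = 0.01438 mol
Let x = n(LiOH), y = n(NaOH).
Titrant: 1x + 1y = 0.01438;  mass: 23.95x + 40.00y = 0.4484
Solving, x = 7.893 × 10^-3 mol, y = 6.484 × 10^-3 mol
mass of LiOH = 7.893 × 10^-3 × 23.95 = 0.1890 g
% LiOH = 0.1890 / 0.4484 × 100 = 42.16 %

42.16 %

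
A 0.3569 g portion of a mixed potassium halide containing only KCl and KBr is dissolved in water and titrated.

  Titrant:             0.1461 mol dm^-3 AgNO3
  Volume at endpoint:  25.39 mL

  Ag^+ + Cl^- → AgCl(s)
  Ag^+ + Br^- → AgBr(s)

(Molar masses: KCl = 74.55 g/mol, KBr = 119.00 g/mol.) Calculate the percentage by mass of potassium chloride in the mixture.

39.72 %

n(AgNO3) = 0.02539 × 0.1461 = 3.709 × 10^-3 mol
Let x = n(KCl), y = n(KBr).
Titrant: 1x + 1y = 3.709 × 10^-3;  mass: 74.55x + 119.00y = 0.3569
Solving, x = 1.902 × 10^-3 mol, y = 1.808 × 10^-3 mol
mass of KCl = 1.902 × 10^-3 × 74.55 = 0.1418 g
% KCl = 0.1418 / 0.3569 × 100 = 39.72 %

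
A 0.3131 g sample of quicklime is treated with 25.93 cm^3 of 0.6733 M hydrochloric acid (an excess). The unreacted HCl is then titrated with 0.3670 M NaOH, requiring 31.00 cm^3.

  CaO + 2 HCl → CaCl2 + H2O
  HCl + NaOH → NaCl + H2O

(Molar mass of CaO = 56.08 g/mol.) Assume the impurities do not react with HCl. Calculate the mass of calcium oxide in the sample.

n(HCl) added = 0.02593 × 0.6733 = 0.01746 mol
n(NaOH) used in back-titration = 0.03100 × 0.3670 = 0.01138 mol
n(HCl) left over = 0.01138 mol (1:1 ratio)
n(HCl) consumed by analyte = 0.01746 − 0.01138 = 6.082 × 10^-3 mol
From the 1:2 ratio, n(CaO) = 1/2 × 6.082 × 10^-3 = 3.041 × 10^-3 mol
mass of CaO = 3.041 × 10^-3 × 56.08 = 0.1705 g

0.1705 g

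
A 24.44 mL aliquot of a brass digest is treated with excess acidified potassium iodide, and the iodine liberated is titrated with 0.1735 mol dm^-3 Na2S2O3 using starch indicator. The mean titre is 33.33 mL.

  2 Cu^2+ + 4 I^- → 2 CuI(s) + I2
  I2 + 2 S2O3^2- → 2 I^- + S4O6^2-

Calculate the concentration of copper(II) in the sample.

n(S2O3^2-) = 0.03333 × 0.1735 = 5.783 × 10^-3 mol
n(I2) = n(S2O3^2-)/2 = 2.891 × 10^-3 mol
From the 2:1 ratio, n(Cu2+) in the aliquot = 2/1 × 2.891 × 10^-3 = 5.783 × 10^-3 mol
[Cu2+] = 5.783 × 10^-3 / 0.02444 = 0.2366 mol/L

0.2366 mol/L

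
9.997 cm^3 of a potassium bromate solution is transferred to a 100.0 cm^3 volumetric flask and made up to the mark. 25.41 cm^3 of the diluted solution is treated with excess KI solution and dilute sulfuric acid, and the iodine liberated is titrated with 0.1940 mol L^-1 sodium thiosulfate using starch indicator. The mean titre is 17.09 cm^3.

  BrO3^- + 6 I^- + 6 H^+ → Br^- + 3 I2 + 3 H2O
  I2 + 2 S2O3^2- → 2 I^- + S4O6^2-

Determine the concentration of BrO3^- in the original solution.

n(S2O3^2-) = 0.01709 × 0.1940 = 3.315 × 10^-3 mol
n(I2) = n(S2O3^2-)/2 = 1.658 × 10^-3 mol
From the 1:3 ratio, n(BrO3^-) in the aliquot = 1/3 × 1.658 × 10^-3 = 5.526 × 10^-4 mol
[BrO3^-]_dilute = 5.526 × 10^-4 / 0.02541 = 0.02175 mol/L
[BrO3^-]_original = 0.02175 × 100.0/9.997 = 0.2175 mol/L

0.2175 mol/L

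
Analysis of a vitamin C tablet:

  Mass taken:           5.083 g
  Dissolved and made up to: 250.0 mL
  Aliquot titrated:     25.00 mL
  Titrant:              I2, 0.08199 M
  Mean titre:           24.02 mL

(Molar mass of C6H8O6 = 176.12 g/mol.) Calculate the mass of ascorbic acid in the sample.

C6H8O6 + I2 → C6H6O6 + 2 HI
n(I2) per titration = 0.02402 × 0.08199 = 1.969 × 10^-3 mol
n(C6H8O6) in each aliquot = 1.969 × 10^-3 mol (1:1 ratio)
n(C6H8O6) in the whole flask = 1.969 × 10^-3 × 250.0/25.00 = 0.01969 mol
mass of C6H8O6 = 0.01969 × 176.12 = 3.469 g

3.469 g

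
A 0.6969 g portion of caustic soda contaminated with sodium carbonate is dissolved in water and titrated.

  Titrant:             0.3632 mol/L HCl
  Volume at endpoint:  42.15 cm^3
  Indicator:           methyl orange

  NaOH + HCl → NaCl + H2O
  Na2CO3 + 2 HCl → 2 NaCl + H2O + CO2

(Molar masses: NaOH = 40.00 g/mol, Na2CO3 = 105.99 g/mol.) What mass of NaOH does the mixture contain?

0.3521 g

n(HCl) = 0.04215 × 0.3632 = 0.01531 mol
Let x = n(NaOH), y = n(Na2CO3).
Titrant: 1x + 2y = 0.01531;  mass: 40.00x + 105.99y = 0.6969
Solving, x = 8.803 × 10^-3 mol, y = 3.253 × 10^-3 mol
mass of NaOH = 8.803 × 10^-3 × 40.00 = 0.3521 g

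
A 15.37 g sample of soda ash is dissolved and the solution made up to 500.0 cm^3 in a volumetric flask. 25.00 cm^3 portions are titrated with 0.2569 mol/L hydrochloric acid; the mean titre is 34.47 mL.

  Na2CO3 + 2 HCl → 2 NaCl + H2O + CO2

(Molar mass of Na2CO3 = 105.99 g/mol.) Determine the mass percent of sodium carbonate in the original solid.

n(HCl) per titration = 0.03447 × 0.2569 = 8.855 × 10^-3 mol
From the 1:2 ratio, n(Na2CO3) in each aliquot = 1/2 × 8.855 × 10^-3 = 4.428 × 10^-3 mol
n(Na2CO3) in the whole flask = 4.428 × 10^-3 × 500.0/25.00 = 0.08855 mol
mass of Na2CO3 = 0.08855 × 105.99 = 9.386 g
% Na2CO3 = 9.386 / 15.37 × 100 = 61.07 %

61.07 %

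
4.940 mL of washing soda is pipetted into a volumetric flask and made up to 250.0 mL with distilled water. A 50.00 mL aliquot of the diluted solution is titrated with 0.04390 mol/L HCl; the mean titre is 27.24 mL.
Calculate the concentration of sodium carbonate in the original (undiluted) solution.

0.6052 mol/L

Na2CO3 + 2 HCl → 2 NaCl + H2O + CO2
n(HCl) = 0.02724 × 0.04390 = 1.196 × 10^-3 mol
From the 1:2 ratio, n(Na2CO3) in the aliquot = 1/2 × 1.196 × 10^-3 = 5.979 × 10^-4 mol
[Na2CO3]_dilute = 5.979 × 10^-4 / 0.05000 = 0.01196 mol/L
Dilution factor = 250.0 / 4.940 = 50.61
[Na2CO3]_stock = 0.01196 × 50.61 = 0.6052 mol/L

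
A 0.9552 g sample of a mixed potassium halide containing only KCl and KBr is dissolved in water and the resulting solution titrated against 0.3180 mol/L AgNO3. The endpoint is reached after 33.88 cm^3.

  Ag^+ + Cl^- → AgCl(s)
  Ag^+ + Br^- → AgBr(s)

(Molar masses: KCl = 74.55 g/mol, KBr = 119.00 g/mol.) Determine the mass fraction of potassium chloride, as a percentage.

n(AgNO3) = 0.03388 × 0.3180 = 0.01077 mol
Let x = n(KCl), y = n(KBr).
Titrant: 1x + 1y = 0.01077;  mass: 74.55x + 119.00y = 0.9552
Solving, x = 7.354 × 10^-3 mol, y = 3.420 × 10^-3 mol
mass of KCl = 7.354 × 10^-3 × 74.55 = 0.5482 g
% KCl = 0.5482 / 0.9552 × 100 = 57.40 %

57.40 %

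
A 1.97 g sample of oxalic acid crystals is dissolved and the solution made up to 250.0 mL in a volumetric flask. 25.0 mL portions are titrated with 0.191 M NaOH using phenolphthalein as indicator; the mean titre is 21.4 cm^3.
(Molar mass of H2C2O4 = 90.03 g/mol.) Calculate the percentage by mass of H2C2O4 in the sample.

93.4 %

H2C2O4 + 2 NaOH → Na2C2O4 + 2 H2O
n(NaOH) per titration = 0.0214 × 0.191 = 4.09 × 10^-3 mol
From the 1:2 ratio, n(H2C2O4) in each aliquot = 1/2 × 4.09 × 10^-3 = 2.04 × 10^-3 mol
n(H2C2O4) in the whole flask = 2.04 × 10^-3 × 250.0/25.0 = 0.0204 mol
mass of H2C2O4 = 0.0204 × 90.03 = 1.84 g
% H2C2O4 = 1.84 / 1.97 × 100 = 93.4 %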